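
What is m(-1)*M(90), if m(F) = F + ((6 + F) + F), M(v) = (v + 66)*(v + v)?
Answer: 84240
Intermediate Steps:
M(v) = 2*v*(66 + v) (M(v) = (66 + v)*(2*v) = 2*v*(66 + v))
m(F) = 6 + 3*F (m(F) = F + (6 + 2*F) = 6 + 3*F)
m(-1)*M(90) = (6 + 3*(-1))*(2*90*(66 + 90)) = (6 - 3)*(2*90*156) = 3*28080 = 84240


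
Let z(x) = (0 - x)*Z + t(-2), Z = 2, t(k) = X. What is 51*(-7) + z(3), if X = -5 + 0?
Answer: -368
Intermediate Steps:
X = -5
t(k) = -5
z(x) = -5 - 2*x (z(x) = (0 - x)*2 - 5 = -x*2 - 5 = -2*x - 5 = -5 - 2*x)
51*(-7) + z(3) = 51*(-7) + (-5 - 2*3) = -357 + (-5 - 6) = -357 - 11 = -368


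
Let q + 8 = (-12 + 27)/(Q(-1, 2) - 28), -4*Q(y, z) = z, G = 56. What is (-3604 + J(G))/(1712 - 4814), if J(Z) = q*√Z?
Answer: 1802/1551 + 54*√14/9823 ≈ 1.1824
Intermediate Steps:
Q(y, z) = -z/4
q = -162/19 (q = -8 + (-12 + 27)/(-¼*2 - 28) = -8 + 15/(-½ - 28) = -8 + 15/(-57/2) = -8 + 15*(-2/57) = -8 - 10/19 = -162/19 ≈ -8.5263)
J(Z) = -162*√Z/19
(-3604 + J(G))/(1712 - 4814) = (-3604 - 324*√14/19)/(1712 - 4814) = (-3604 - 324*√14/19)/(-3102) = (-3604 - 324*√14/19)*(-1/3102) = 1802/1551 + 54*√14/9823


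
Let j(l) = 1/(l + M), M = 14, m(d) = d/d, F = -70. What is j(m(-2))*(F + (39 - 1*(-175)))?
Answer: 48/5 ≈ 9.6000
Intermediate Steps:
m(d) = 1
j(l) = 1/(14 + l) (j(l) = 1/(l + 14) = 1/(14 + l))
j(m(-2))*(F + (39 - 1*(-175))) = (-70 + (39 - 1*(-175)))/(14 + 1) = (-70 + (39 + 175))/15 = (-70 + 214)/15 = (1/15)*144 = 48/5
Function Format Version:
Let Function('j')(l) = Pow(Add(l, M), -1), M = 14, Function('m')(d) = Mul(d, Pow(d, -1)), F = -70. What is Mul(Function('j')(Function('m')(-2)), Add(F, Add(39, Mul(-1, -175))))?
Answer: Rational(48, 5) ≈ 9.6000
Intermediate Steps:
Function('m')(d) = 1
Function('j')(l) = Pow(Add(14, l), -1) (Function('j')(l) = Pow(Add(l, 14), -1) = Pow(Add(14, l), -1))
Mul(Function('j')(Function('m')(-2)), Add(F, Add(39, Mul(-1, -175)))) = Mul(Pow(Add(14, 1), -1), Add(-70, Add(39, Mul(-1, -175)))) = Mul(Pow(15, -1), Add(-70, Add(39, 175))) = Mul(Rational(1, 15), Add(-70, 214)) = Mul(Rational(1, 15), 144) = Rational(48, 5)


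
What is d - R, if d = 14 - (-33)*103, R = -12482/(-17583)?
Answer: 59998297/17583 ≈ 3412.3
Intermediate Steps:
R = 12482/17583 (R = -12482*(-1/17583) = 12482/17583 ≈ 0.70989)
d = 3413 (d = 14 - 33*(-103) = 14 + 3399 = 3413)
d - R = 3413 - 1*12482/17583 = 3413 - 12482/17583 = 59998297/17583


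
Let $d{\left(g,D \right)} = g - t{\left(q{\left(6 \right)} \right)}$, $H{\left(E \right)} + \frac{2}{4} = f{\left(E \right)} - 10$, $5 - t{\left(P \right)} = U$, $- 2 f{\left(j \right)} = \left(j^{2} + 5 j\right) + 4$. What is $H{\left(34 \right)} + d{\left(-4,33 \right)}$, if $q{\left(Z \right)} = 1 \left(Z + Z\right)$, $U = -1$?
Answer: $- \frac{1371}{2} \approx -685.5$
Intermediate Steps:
$f{\left(j \right)} = -2 - \frac{5 j}{2} - \frac{j^{2}}{2}$ ($f{\left(j \right)} = - \frac{\left(j^{2} + 5 j\right) + 4}{2} = - \frac{4 + j^{2} + 5 j}{2} = -2 - \frac{5 j}{2} - \frac{j^{2}}{2}$)
$q{\left(Z \right)} = 2 Z$ ($q{\left(Z \right)} = 1 \cdot 2 Z = 2 Z$)
$t{\left(P \right)} = 6$ ($t{\left(P \right)} = 5 - -1 = 5 + 1 = 6$)
$H{\left(E \right)} = - \frac{25}{2} - \frac{5 E}{2} - \frac{E^{2}}{2}$ ($H{\left(E \right)} = - \frac{1}{2} - \left(12 + \frac{E^{2}}{2} + \frac{5 E}{2}\right) = - \frac{25}{2} - \frac{5 E}{2} - \frac{E^{2}}{2}$)
$d{\left(g,D \right)} = -6 + g$ ($d{\left(g,D \right)} = g - 6 = -6 + g$)
$H{\left(34 \right)} + d{\left(-4,33 \right)} = \left(- \frac{25}{2} - 85 - \frac{34^{2}}{2}\right) - 10 = \left(- \frac{25}{2} - 85 - 578\right) - 10 = - \frac{1351}{2} - 10 = - \frac{1371}{2}$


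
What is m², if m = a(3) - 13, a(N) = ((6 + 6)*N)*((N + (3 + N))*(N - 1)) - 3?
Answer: 399424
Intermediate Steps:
a(N) = -3 + 12*N*(-1 + N)*(3 + 2*N) (a(N) = (12*N)*((3 + 2*N)*(-1 + N)) - 3 = (12*N)*((-1 + N)*(3 + 2*N)) - 3 = 12*N*(-1 + N)*(3 + 2*N) - 3 = -3 + 12*N*(-1 + N)*(3 + 2*N))
m = 632 (m = (-3 - 36*3 + 12*3² + 24*3³) - 13 = (-3 - 108 + 12*9 + 24*27) - 13 = (-3 - 108 + 108 + 648) - 13 = 645 - 13 = 632)
m² = 632² = 399424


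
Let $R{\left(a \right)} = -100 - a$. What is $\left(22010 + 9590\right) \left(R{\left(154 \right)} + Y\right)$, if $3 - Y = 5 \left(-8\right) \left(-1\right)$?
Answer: $-9195600$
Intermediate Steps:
$Y = -37$ ($Y = 3 - 5 \left(-8\right) \left(-1\right) = 3 - \left(-40\right) \left(-1\right) = 3 - 40 = -37$)
$\left(22010 + 9590\right) \left(R{\left(154 \right)} + Y\right) = \left(22010 + 9590\right) \left(\left(-100 - 154\right) - 37\right) = 31600 \left(\left(-100 - 154\right) - 37\right) = 31600 \left(-254 - 37\right) = 31600 \left(-291\right) = -9195600$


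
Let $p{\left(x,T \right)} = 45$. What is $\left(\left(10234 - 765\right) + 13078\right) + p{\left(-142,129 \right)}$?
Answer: $22592$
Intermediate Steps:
$\left(\left(10234 - 765\right) + 13078\right) + p{\left(-142,129 \right)} = \left(\left(10234 - 765\right) + 13078\right) + 45 = \left(9469 + 13078\right) + 45 = 22547 + 45 = 22592$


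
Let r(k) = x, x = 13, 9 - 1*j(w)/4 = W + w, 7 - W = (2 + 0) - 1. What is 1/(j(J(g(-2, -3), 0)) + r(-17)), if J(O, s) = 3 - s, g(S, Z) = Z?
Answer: 1/13 ≈ 0.076923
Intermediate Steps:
W = 6 (W = 7 - ((2 + 0) - 1) = 7 - (2 - 1) = 7 - 1*1 = 7 - 1 = 6)
j(w) = 12 - 4*w (j(w) = 36 - 4*(6 + w) = 36 + (-24 - 4*w) = 12 - 4*w)
r(k) = 13
1/(j(J(g(-2, -3), 0)) + r(-17)) = 1/((12 - 4*(3 - 1*0)) + 13) = 1/((12 - 4*(3 + 0)) + 13) = 1/((12 - 4*3) + 13) = 1/((12 - 12) + 13) = 1/(0 + 13) = 1/13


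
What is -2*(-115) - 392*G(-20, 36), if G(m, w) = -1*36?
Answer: 14342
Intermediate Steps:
G(m, w) = -36
-2*(-115) - 392*G(-20, 36) = -2*(-115) - 392*(-36) = 230 + 14112 = 14342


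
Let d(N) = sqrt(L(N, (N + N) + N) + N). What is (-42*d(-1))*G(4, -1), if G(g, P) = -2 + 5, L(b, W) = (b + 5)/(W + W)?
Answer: -42*I*sqrt(15) ≈ -162.67*I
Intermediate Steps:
L(b, W) = (5 + b)/(2*W) (L(b, W) = (5 + b)/((2*W)) = (5 + b)*(1/(2*W)) = (5 + b)/(2*W))
d(N) = sqrt(N + (5 + N)/(6*N)) (d(N) = sqrt((5 + N)/(2*((N + N) + N)) + N) = sqrt((5 + N)/(2*(2*N + N)) + N) = sqrt((5 + N)/(2*((3*N))) + N) = sqrt((1/(3*N))*(5 + N)/2 + N) = sqrt((5 + N)/(6*N) + N) = sqrt(N + (5 + N)/(6*N)))
G(g, P) = 3
(-42*d(-1))*G(4, -1) = -7*sqrt(6 + 30/(-1) + 36*(-1))*3 = -7*sqrt(6 + 30*(-1) - 36)*3 = -7*sqrt(6 - 30 - 36)*3 = -7*sqrt(-60)*3 = -7*2*I*sqrt(15)*3 = -14*I*sqrt(15)*3 = -42*I*sqrt(15)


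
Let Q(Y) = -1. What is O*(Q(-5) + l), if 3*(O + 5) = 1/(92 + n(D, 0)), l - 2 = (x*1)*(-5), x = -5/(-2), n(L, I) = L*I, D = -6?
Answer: 1379/24 ≈ 57.458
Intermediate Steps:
n(L, I) = I*L
x = 5/2 (x = -5*(-½) = 5/2 ≈ 2.5000)
l = -21/2 (l = 2 + ((5/2)*1)*(-5) = 2 + (5/2)*(-5) = 2 - 25/2 = -21/2 ≈ -10.500)
O = -1379/276 (O = -5 + 1/(3*(92 + 0*(-6))) = -5 + 1/(3*(92 + 0)) = -5 + (⅓)/92 = -5 + (⅓)*(1/92) = -5 + 1/276 = -1379/276 ≈ -4.9964)
O*(Q(-5) + l) = -1379*(-1 - 21/2)/276 = -1379/276*(-23/2) = 1379/24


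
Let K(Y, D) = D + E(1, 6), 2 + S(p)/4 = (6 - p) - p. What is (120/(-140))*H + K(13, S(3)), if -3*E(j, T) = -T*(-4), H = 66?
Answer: -508/7 ≈ -72.571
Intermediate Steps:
S(p) = 16 - 8*p (S(p) = -8 + 4*((6 - p) - p) = -8 + 4*(6 - 2*p) = -8 + (24 - 8*p) = 16 - 8*p)
E(j, T) = -4*T/3 (E(j, T) = -(-T)*(-4)/3 = -4*T/3)
K(Y, D) = -8 + D (K(Y, D) = D - 4/3*6 = D - 8 = -8 + D)
(120/(-140))*H + K(13, S(3)) = (120/(-140))*66 + (-8 + (16 - 8*3)) = (120*(-1/140))*66 + (-8 + (16 - 24)) = -6/7*66 + (-8 - 8) = -396/7 - 16 = -508/7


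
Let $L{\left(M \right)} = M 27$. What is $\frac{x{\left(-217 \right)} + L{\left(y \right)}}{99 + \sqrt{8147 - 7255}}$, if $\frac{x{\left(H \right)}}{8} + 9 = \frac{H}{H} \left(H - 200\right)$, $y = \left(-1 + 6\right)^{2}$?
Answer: $- \frac{270567}{8909} + \frac{5466 \sqrt{223}}{8909} \approx -21.208$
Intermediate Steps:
$y = 25$ ($y = 5^{2} = 25$)
$x{\left(H \right)} = -1672 + 8 H$ ($x{\left(H \right)} = -72 + 8 \frac{H}{H} \left(H - 200\right) = -72 + 8 \cdot 1 \left(-200 + H\right) = -72 + 8 \left(-200 + H\right) = -72 + \left(-1600 + 8 H\right) = -1672 + 8 H$)
$L{\left(M \right)} = 27 M$
$\frac{x{\left(-217 \right)} + L{\left(y \right)}}{99 + \sqrt{8147 - 7255}} = \frac{\left(-1672 + 8 \left(-217\right)\right) + 27 \cdot 25}{99 + \sqrt{8147 - 7255}} = \frac{\left(-1672 - 1736\right) + 675}{99 + \sqrt{892}} = \frac{-3408 + 675}{99 + 2 \sqrt{223}} = - \frac{2733}{99 + 2 \sqrt{223}}$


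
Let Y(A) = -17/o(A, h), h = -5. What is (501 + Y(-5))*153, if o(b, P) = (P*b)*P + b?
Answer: 9967491/130 ≈ 76673.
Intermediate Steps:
o(b, P) = b + b*P² (o(b, P) = b*P² + b = b + b*P²)
Y(A) = -17/(26*A) (Y(A) = -17*1/(A*(1 + (-5)²)) = -17*1/(A*(1 + 25)) = -17*1/(26*A) = -17/(26*A))
(501 + Y(-5))*153 = (501 - 17/26/(-5))*153 = (501 - 17/26*(-⅕))*153 = (501 + 17/130)*153 = (65147/130)*153 = 9967491/130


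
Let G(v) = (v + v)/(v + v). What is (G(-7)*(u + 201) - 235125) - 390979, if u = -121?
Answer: -626024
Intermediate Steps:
G(v) = 1 (G(v) = (2*v)/((2*v)) = (2*v)*(1/(2*v)) = 1)
(G(-7)*(u + 201) - 235125) - 390979 = (1*(-121 + 201) - 235125) - 390979 = (1*80 - 235125) - 390979 = (80 - 235125) - 390979 = -235045 - 390979 = -626024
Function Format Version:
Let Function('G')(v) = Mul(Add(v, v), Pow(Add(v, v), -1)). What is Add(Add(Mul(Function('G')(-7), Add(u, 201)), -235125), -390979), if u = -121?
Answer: -626024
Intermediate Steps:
Function('G')(v) = 1 (Function('G')(v) = Mul(Mul(2, v), Pow(Mul(2, v), -1)) = Mul(Mul(2, v), Mul(Rational(1, 2), Pow(v, -1))) = 1)
Add(Add(Mul(Function('G')(-7), Add(u, 201)), -235125), -390979) = Add(Add(Mul(1, Add(-121, 201)), -235125), -390979) = Add(Add(Mul(1, 80), -235125), -390979) = Add(Add(80, -235125), -390979) = Add(-235045, -390979) = -626024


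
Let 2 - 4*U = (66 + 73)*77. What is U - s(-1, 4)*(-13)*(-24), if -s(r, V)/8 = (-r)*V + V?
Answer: 69171/4 ≈ 17293.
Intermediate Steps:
s(r, V) = -8*V + 8*V*r (s(r, V) = -8*((-r)*V + V) = -8*(-V*r + V) = -8*(V - V*r) = -8*V + 8*V*r)
U = -10701/4 (U = ½ - (66 + 73)*77/4 = ½ - 139*77/4 = ½ - ¼*10703 = ½ - 10703/4 = -10701/4 ≈ -2675.3)
U - s(-1, 4)*(-13)*(-24) = -10701/4 - (8*4*(-1 - 1))*(-13)*(-24) = -10701/4 - (8*4*(-2))*(-13)*(-24) = -10701/4 - (-64*(-13))*(-24) = -10701/4 - 832*(-24) = -10701/4 - 1*(-19968) = -10701/4 + 19968 = 69171/4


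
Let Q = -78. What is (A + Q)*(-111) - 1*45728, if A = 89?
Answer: -46949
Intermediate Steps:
(A + Q)*(-111) - 1*45728 = (89 - 78)*(-111) - 1*45728 = 11*(-111) - 45728 = -1221 - 45728 = -46949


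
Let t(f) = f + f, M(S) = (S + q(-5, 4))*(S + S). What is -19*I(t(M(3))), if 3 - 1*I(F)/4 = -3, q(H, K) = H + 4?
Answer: -456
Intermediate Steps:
q(H, K) = 4 + H
M(S) = 2*S*(-1 + S) (M(S) = (S + (4 - 5))*(S + S) = (S - 1)*(2*S) = (-1 + S)*(2*S) = 2*S*(-1 + S))
t(f) = 2*f
I(F) = 24 (I(F) = 12 - 4*(-3) = 12 + 12 = 24)
-19*I(t(M(3))) = -19*24 = -456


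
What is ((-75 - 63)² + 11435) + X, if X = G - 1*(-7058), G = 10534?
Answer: 48071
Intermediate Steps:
X = 17592 (X = 10534 - 1*(-7058) = 10534 + 7058 = 17592)
((-75 - 63)² + 11435) + X = ((-75 - 63)² + 11435) + 17592 = ((-138)² + 11435) + 17592 = (19044 + 11435) + 17592 = 30479 + 17592 = 48071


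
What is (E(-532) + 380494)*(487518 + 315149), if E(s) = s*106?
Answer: 260145980034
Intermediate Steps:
E(s) = 106*s
(E(-532) + 380494)*(487518 + 315149) = (106*(-532) + 380494)*(487518 + 315149) = (-56392 + 380494)*802667 = 324102*802667 = 260145980034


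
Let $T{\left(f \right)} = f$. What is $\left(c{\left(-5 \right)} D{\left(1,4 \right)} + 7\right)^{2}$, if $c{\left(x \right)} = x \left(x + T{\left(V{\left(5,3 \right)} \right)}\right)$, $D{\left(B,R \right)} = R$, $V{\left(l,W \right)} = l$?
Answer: $49$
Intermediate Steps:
$c{\left(x \right)} = x \left(5 + x\right)$ ($c{\left(x \right)} = x \left(x + 5\right) = x \left(5 + x\right)$)
$\left(c{\left(-5 \right)} D{\left(1,4 \right)} + 7\right)^{2} = \left(- 5 \left(5 - 5\right) 4 + 7\right)^{2} = \left(\left(-5\right) 0 \cdot 4 + 7\right)^{2} = \left(0 \cdot 4 + 7\right)^{2} = \left(0 + 7\right)^{2} = 7^{2} = 49$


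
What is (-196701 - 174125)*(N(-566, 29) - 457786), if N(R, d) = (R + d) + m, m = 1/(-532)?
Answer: 45208850741681/266 ≈ 1.6996e+11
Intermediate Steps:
m = -1/532 ≈ -0.0018797
N(R, d) = -1/532 + R + d (N(R, d) = (R + d) - 1/532 = -1/532 + R + d)
(-196701 - 174125)*(N(-566, 29) - 457786) = (-196701 - 174125)*((-1/532 - 566 + 29) - 457786) = -370826*(-285685/532 - 457786) = -370826*(-243827837/532) = 45208850741681/266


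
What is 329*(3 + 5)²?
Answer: 21056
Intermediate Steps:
329*(3 + 5)² = 329*8² = 329*64 = 21056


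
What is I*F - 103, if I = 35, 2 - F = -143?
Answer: 4972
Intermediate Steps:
F = 145 (F = 2 - 1*(-143) = 2 + 143 = 145)
I*F - 103 = 35*145 - 103 = 5075 - 103 = 4972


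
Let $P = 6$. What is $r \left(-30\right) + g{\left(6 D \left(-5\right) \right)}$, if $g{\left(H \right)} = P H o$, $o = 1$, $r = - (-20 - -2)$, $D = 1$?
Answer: $-720$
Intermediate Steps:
$r = 18$ ($r = - (-20 + 2) = \left(-1\right) \left(-18\right) = 18$)
$g{\left(H \right)} = 6 H$ ($g{\left(H \right)} = 6 H 1 = 6 H$)
$r \left(-30\right) + g{\left(6 D \left(-5\right) \right)} = 18 \left(-30\right) + 6 \cdot 6 \cdot 1 \left(-5\right) = -540 + 6 \cdot 6 \left(-5\right) = -540 + 6 \left(-30\right) = -540 - 180 = -720$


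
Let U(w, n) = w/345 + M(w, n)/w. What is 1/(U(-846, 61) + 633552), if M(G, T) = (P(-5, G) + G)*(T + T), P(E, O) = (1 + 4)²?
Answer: 48645/30824777069 ≈ 1.5781e-6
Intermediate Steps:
P(E, O) = 25 (P(E, O) = 5² = 25)
M(G, T) = 2*T*(25 + G) (M(G, T) = (25 + G)*(T + T) = (25 + G)*(2*T) = 2*T*(25 + G))
U(w, n) = w/345 + 2*n*(25 + w)/w (U(w, n) = w/345 + (2*n*(25 + w))/w = w*(1/345) + 2*n*(25 + w)/w = w/345 + 2*n*(25 + w)/w)
1/(U(-846, 61) + 633552) = 1/((2*61 + (1/345)*(-846) + 50*61/(-846)) + 633552) = 1/((122 - 282/115 + 50*61*(-1/846)) + 633552) = 1/((122 - 282/115 - 1525/423) + 633552) = 1/(5640029/48645 + 633552) = 1/(30824777069/48645) = 48645/30824777069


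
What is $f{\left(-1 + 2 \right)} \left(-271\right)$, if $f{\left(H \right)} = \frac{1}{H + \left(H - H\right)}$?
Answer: $-271$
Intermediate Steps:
$f{\left(H \right)} = \frac{1}{H}$ ($f{\left(H \right)} = \frac{1}{H + 0} = \frac{1}{H}$)
$f{\left(-1 + 2 \right)} \left(-271\right) = \frac{1}{-1 + 2} \left(-271\right) = 1^{-1} \left(-271\right) = 1 \left(-271\right) = -271$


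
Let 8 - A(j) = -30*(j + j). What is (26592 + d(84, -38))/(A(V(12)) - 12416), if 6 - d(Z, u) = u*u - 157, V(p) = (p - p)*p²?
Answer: -767/376 ≈ -2.0399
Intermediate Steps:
V(p) = 0 (V(p) = 0*p² = 0)
d(Z, u) = 163 - u² (d(Z, u) = 6 - (u*u - 157) = 6 - (u² - 157) = 6 - (-157 + u²) = 6 + (157 - u²) = 163 - u²)
A(j) = 8 + 60*j (A(j) = 8 - (-30)*(j + j) = 8 - (-30)*2*j = 8 - (-60)*j = 8 + 60*j)
(26592 + d(84, -38))/(A(V(12)) - 12416) = (26592 + (163 - 1*(-38)²))/((8 + 60*0) - 12416) = (26592 + (163 - 1*1444))/((8 + 0) - 12416) = (26592 + (163 - 1444))/(8 - 12416) = (26592 - 1281)/(-12408) = 25311*(-1/12408) = -767/376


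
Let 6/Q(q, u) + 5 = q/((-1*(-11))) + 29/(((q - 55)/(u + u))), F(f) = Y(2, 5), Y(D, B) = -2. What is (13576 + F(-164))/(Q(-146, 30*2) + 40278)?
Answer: 178002649/528183342 ≈ 0.33701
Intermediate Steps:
F(f) = -2
Q(q, u) = 6/(-5 + q/11 + 58*u/(-55 + q)) (Q(q, u) = 6/(-5 + (q/((-1*(-11))) + 29/(((q - 55)/(u + u))))) = 6/(-5 + (q/11 + 29/(((-55 + q)/((2*u)))))) = 6/(-5 + (q*(1/11) + 29/(((-55 + q)*(1/(2*u)))))) = 6/(-5 + (q/11 + 29/(((-55 + q)/(2*u))))) = 6/(-5 + (q/11 + 29*(2*u/(-55 + q)))) = 6/(-5 + (q/11 + 58*u/(-55 + q))) = 6/(-5 + q/11 + 58*u/(-55 + q)))
(13576 + F(-164))/(Q(-146, 30*2) + 40278) = (13576 - 2)/(66*(-55 - 146)/(3025 + (-146)**2 - 110*(-146) + 638*(30*2)) + 40278) = 13574/(66*(-201)/(3025 + 21316 + 16060 + 638*60) + 40278) = 13574/(66*(-201)/(3025 + 21316 + 16060 + 38280) + 40278) = 13574/(66*(-201)/78681 + 40278) = 13574/(66*(1/78681)*(-201) + 40278) = 13574/(-4422/26227 + 40278) = 13574/(1056366684/26227) = 13574*(26227/1056366684) = 178002649/528183342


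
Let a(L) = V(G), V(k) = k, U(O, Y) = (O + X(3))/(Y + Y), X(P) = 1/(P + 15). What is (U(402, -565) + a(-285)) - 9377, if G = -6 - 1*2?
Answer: -190898137/20340 ≈ -9385.4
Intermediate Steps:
X(P) = 1/(15 + P)
G = -8 (G = -6 - 2 = -8)
U(O, Y) = (1/18 + O)/(2*Y) (U(O, Y) = (O + 1/(15 + 3))/(Y + Y) = (O + 1/18)/((2*Y)) = (O + 1/18)*(1/(2*Y)) = (1/18 + O)*(1/(2*Y)) = (1/18 + O)/(2*Y))
a(L) = -8
(U(402, -565) + a(-285)) - 9377 = ((1/36)*(1 + 18*402)/(-565) - 8) - 9377 = ((1/36)*(-1/565)*(1 + 7236) - 8) - 9377 = ((1/36)*(-1/565)*7237 - 8) - 9377 = (-7237/20340 - 8) - 9377 = -169957/20340 - 9377 = -190898137/20340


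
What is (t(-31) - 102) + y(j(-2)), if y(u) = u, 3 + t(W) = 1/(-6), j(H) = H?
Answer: -643/6 ≈ -107.17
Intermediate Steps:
t(W) = -19/6 (t(W) = -3 + 1/(-6) = -3 - 1/6 = -19/6)
(t(-31) - 102) + y(j(-2)) = (-19/6 - 102) - 2 = -631/6 - 2 = -643/6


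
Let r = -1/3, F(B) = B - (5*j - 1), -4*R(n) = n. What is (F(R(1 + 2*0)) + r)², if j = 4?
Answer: 55225/144 ≈ 383.51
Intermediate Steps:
R(n) = -n/4
F(B) = -19 + B (F(B) = B - (5*4 - 1) = B - (20 - 1) = B - 1*19 = B - 19 = -19 + B)
r = -⅓ (r = -1*⅓ = -⅓ ≈ -0.33333)
(F(R(1 + 2*0)) + r)² = ((-19 - (1 + 2*0)/4) - ⅓)² = ((-19 - (1 + 0)/4) - ⅓)² = ((-19 - ¼*1) - ⅓)² = ((-19 - ¼) - ⅓)² = (-77/4 - ⅓)² = (-235/12)² = 55225/144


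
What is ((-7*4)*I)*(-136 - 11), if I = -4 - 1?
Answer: -20580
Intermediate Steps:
I = -5
((-7*4)*I)*(-136 - 11) = (-7*4*(-5))*(-136 - 11) = -28*(-5)*(-147) = 140*(-147) = -20580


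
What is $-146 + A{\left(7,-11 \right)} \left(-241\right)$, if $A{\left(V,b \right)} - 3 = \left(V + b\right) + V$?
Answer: $-1592$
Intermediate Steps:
$A{\left(V,b \right)} = 3 + b + 2 V$ ($A{\left(V,b \right)} = 3 + \left(\left(V + b\right) + V\right) = 3 + \left(b + 2 V\right) = 3 + b + 2 V$)
$-146 + A{\left(7,-11 \right)} \left(-241\right) = -146 + \left(3 - 11 + 2 \cdot 7\right) \left(-241\right) = -146 + \left(3 - 11 + 14\right) \left(-241\right) = -146 + 6 \left(-241\right) = -146 - 1446 = -1592$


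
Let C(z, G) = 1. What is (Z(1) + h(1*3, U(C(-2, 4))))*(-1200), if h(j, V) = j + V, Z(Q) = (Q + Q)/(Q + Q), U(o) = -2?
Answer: -2400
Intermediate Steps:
Z(Q) = 1 (Z(Q) = (2*Q)/((2*Q)) = (2*Q)*(1/(2*Q)) = 1)
h(j, V) = V + j
(Z(1) + h(1*3, U(C(-2, 4))))*(-1200) = (1 + (-2 + 1*3))*(-1200) = (1 + (-2 + 3))*(-1200) = (1 + 1)*(-1200) = 2*(-1200) = -2400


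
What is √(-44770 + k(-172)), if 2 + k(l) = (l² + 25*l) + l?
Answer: 2*I*√4915 ≈ 140.21*I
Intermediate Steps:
k(l) = -2 + l² + 26*l (k(l) = -2 + ((l² + 25*l) + l) = -2 + (l² + 26*l) = -2 + l² + 26*l)
√(-44770 + k(-172)) = √(-44770 + (-2 + (-172)² + 26*(-172))) = √(-44770 + (-2 + 29584 - 4472)) = √(-44770 + 25110) = √(-19660) = 2*I*√4915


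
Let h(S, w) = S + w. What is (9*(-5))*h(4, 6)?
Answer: -450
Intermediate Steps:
(9*(-5))*h(4, 6) = (9*(-5))*(4 + 6) = -45*10 = -450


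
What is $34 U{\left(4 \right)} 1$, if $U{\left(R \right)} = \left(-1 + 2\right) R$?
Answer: $136$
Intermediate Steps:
$U{\left(R \right)} = R$ ($U{\left(R \right)} = 1 R = R$)
$34 U{\left(4 \right)} 1 = 34 \cdot 4 \cdot 1 = 136 \cdot 1 = 136$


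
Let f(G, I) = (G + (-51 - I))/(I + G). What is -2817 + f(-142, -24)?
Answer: -467453/166 ≈ -2816.0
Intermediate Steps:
f(G, I) = (-51 + G - I)/(G + I)
-2817 + f(-142, -24) = -2817 + (-51 - 142 - 1*(-24))/(-142 - 24) = -2817 + (-51 - 142 + 24)/(-166) = -2817 - 1/166*(-169) = -2817 + 169/166 = -467453/166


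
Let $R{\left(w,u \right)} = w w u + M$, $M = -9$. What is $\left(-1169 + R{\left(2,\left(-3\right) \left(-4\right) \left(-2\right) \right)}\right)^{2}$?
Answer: $1623076$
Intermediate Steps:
$R{\left(w,u \right)} = -9 + u w^{2}$ ($R{\left(w,u \right)} = w w u - 9 = w^{2} u - 9 = u w^{2} - 9 = -9 + u w^{2}$)
$\left(-1169 + R{\left(2,\left(-3\right) \left(-4\right) \left(-2\right) \right)}\right)^{2} = \left(-1169 + \left(-9 + \left(-3\right) \left(-4\right) \left(-2\right) 2^{2}\right)\right)^{2} = \left(-1169 + \left(-9 + 12 \left(-2\right) 4\right)\right)^{2} = \left(-1169 - 105\right)^{2} = \left(-1274\right)^{2} = 1623076$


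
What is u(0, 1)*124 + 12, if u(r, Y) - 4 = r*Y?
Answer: 508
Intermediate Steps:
u(r, Y) = 4 + Y*r (u(r, Y) = 4 + r*Y = 4 + Y*r)
u(0, 1)*124 + 12 = (4 + 1*0)*124 + 12 = (4 + 0)*124 + 12 = 4*124 + 12 = 496 + 12 = 508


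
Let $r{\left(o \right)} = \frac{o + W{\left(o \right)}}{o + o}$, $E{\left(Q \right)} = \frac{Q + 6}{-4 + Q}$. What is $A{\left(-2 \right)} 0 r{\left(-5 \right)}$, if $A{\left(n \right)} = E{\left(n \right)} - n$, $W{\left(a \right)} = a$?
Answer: $0$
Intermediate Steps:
$E{\left(Q \right)} = \frac{6 + Q}{-4 + Q}$
$r{\left(o \right)} = 1$ ($r{\left(o \right)} = \frac{o + o}{o + o} = \frac{2 o}{2 o} = 2 o \frac{1}{2 o} = 1$)
$A{\left(n \right)} = - n + \frac{6 + n}{-4 + n}$ ($A{\left(n \right)} = \frac{6 + n}{-4 + n} - n = - n + \frac{6 + n}{-4 + n}$)
$A{\left(-2 \right)} 0 r{\left(-5 \right)} = \frac{6 - 2 - - 2 \left(-4 - 2\right)}{-4 - 2} \cdot 0 \cdot 1 = \frac{6 - 2 - \left(-2\right) \left(-6\right)}{-6} \cdot 0 \cdot 1 = - \frac{6 - 2 - 12}{6} \cdot 0 \cdot 1 = \left(- \frac{1}{6}\right) \left(-8\right) 0 \cdot 1 = \frac{4}{3} \cdot 0 \cdot 1 = 0 \cdot 1 = 0$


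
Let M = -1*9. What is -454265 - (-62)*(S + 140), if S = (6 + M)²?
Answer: -445027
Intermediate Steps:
M = -9
S = 9 (S = (6 - 9)² = (-3)² = 9)
-454265 - (-62)*(S + 140) = -454265 - (-62)*(9 + 140) = -454265 - (-62)*149 = -454265 - 1*(-9238) = -454265 + 9238 = -445027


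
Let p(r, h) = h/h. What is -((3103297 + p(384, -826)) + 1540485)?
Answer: -4643783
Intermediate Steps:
p(r, h) = 1
-((3103297 + p(384, -826)) + 1540485) = -((3103297 + 1) + 1540485) = -(3103298 + 1540485) = -1*4643783 = -4643783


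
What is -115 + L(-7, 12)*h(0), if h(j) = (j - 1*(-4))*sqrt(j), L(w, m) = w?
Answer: -115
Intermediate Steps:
h(j) = sqrt(j)*(4 + j) (h(j) = (j + 4)*sqrt(j) = (4 + j)*sqrt(j) = sqrt(j)*(4 + j))
-115 + L(-7, 12)*h(0) = -115 - 7*sqrt(0)*(4 + 0) = -115 - 0*4 = -115 - 7*0 = -115 + 0 = -115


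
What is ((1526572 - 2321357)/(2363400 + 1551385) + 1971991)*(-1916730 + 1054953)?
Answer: -190081414030715730/111851 ≈ -1.6994e+12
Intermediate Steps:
((1526572 - 2321357)/(2363400 + 1551385) + 1971991)*(-1916730 + 1054953) = (-794785/3914785 + 1971991)*(-861777) = (-794785*1/3914785 + 1971991)*(-861777) = (-158957/782957 + 1971991)*(-861777) = (1543983998430/782957)*(-861777) = -190081414030715730/111851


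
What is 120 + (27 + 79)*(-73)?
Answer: -7618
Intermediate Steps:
120 + (27 + 79)*(-73) = 120 + 106*(-73) = 120 - 7738 = -7618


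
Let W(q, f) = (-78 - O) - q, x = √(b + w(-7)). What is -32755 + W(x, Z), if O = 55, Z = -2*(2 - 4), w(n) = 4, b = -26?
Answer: -32888 - I*√22 ≈ -32888.0 - 4.6904*I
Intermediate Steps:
Z = 4 (Z = -2*(-2) = 4)
x = I*√22 (x = √(-26 + 4) = √(-22) = I*√22 ≈ 4.6904*I)
W(q, f) = -133 - q (W(q, f) = (-78 - 1*55) - q = (-78 - 55) - q = -133 - q)
-32755 + W(x, Z) = -32755 + (-133 - I*√22) = -32888 - I*√22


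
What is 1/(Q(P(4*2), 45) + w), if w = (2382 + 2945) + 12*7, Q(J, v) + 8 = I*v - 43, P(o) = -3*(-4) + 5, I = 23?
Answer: 1/6395 ≈ 0.00015637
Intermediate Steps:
P(o) = 17 (P(o) = 12 + 5 = 17)
Q(J, v) = -51 + 23*v (Q(J, v) = -8 + (23*v - 43) = -8 + (-43 + 23*v) = -51 + 23*v)
w = 5411 (w = 5327 + 84 = 5411)
1/(Q(P(4*2), 45) + w) = 1/((-51 + 23*45) + 5411) = 1/((-51 + 1035) + 5411) = 1/(984 + 5411) = 1/6395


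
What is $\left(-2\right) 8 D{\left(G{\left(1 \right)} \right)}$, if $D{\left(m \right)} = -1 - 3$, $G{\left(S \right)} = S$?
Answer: $64$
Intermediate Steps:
$D{\left(m \right)} = -4$ ($D{\left(m \right)} = -1 - 3 = -4$)
$\left(-2\right) 8 D{\left(G{\left(1 \right)} \right)} = \left(-2\right) 8 \left(-4\right) = \left(-16\right) \left(-4\right) = 64$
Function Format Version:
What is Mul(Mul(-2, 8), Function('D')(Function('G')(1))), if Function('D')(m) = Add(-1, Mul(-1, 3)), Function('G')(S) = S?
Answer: 64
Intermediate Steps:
Function('D')(m) = -4 (Function('D')(m) = Add(-1, -3) = -4)
Mul(Mul(-2, 8), Function('D')(Function('G')(1))) = Mul(Mul(-2, 8), -4) = Mul(-16, -4) = 64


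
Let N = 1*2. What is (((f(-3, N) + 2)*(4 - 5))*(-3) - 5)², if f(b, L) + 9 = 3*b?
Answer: 2809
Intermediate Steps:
N = 2
f(b, L) = -9 + 3*b
(((f(-3, N) + 2)*(4 - 5))*(-3) - 5)² = ((((-9 + 3*(-3)) + 2)*(4 - 5))*(-3) - 5)² = ((((-9 - 9) + 2)*(-1))*(-3) - 5)² = (((-18 + 2)*(-1))*(-3) - 5)² = (-16*(-1)*(-3) - 5)² = (16*(-3) - 5)² = (-48 - 5)² = (-53)² = 2809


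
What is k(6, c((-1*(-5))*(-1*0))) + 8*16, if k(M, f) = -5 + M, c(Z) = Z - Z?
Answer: 129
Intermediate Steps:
c(Z) = 0
k(6, c((-1*(-5))*(-1*0))) + 8*16 = (-5 + 6) + 8*16 = 1 + 128 = 129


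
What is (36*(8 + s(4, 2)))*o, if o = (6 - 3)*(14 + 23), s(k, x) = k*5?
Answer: 111888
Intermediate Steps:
s(k, x) = 5*k
o = 111 (o = 3*37 = 111)
(36*(8 + s(4, 2)))*o = (36*(8 + 5*4))*111 = (36*(8 + 20))*111 = (36*28)*111 = 1008*111 = 111888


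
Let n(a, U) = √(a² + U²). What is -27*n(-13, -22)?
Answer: -27*√653 ≈ -689.95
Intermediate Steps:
n(a, U) = √(U² + a²)
-27*n(-13, -22) = -27*√((-22)² + (-13)²) = -27*√(484 + 169) = -27*√653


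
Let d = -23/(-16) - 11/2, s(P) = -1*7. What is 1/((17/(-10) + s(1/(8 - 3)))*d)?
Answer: 32/1131 ≈ 0.028294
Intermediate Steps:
s(P) = -7
d = -65/16 (d = -23*(-1/16) - 11*½ = 23/16 - 11/2 = -65/16 ≈ -4.0625)
1/((17/(-10) + s(1/(8 - 3)))*d) = 1/((17/(-10) - 7)*(-65/16)) = 1/((17*(-⅒) - 7)*(-65/16)) = 1/((-17/10 - 7)*(-65/16)) = 1/(-87/10*(-65/16)) = 1/(1131/32) = 32/1131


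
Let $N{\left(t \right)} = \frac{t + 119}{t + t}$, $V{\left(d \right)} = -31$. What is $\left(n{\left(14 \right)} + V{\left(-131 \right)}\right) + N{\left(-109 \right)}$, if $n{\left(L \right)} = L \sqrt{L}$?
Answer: $- \frac{3384}{109} + 14 \sqrt{14} \approx 21.337$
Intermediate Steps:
$n{\left(L \right)} = L^{\frac{3}{2}}$
$N{\left(t \right)} = \frac{119 + t}{2 t}$
$\left(n{\left(14 \right)} + V{\left(-131 \right)}\right) + N{\left(-109 \right)} = \left(14^{\frac{3}{2}} - 31\right) + \frac{119 - 109}{2 \left(-109\right)} = \left(14 \sqrt{14} - 31\right) + \frac{1}{2} \left(- \frac{1}{109}\right) 10 = \left(-31 + 14 \sqrt{14}\right) - \frac{5}{109} = - \frac{3384}{109} + 14 \sqrt{14}$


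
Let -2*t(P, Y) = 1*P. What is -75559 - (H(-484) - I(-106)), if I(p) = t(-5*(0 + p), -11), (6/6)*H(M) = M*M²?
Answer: 113304080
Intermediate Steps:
t(P, Y) = -P/2
H(M) = M³ (H(M) = M*M² = M³)
I(p) = 5*p/2 (I(p) = -(-5)*(0 + p)/2 = -(-5)*p/2 = 5*p/2)
-75559 - (H(-484) - I(-106)) = -75559 - ((-484)³ - 5*(-106)/2) = -75559 - (-113379904 - 1*(-265)) = -75559 - (-113379904 + 265) = -75559 - 1*(-113379639) = -75559 + 113379639 = 113304080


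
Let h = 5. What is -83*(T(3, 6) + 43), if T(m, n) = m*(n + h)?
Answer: -6308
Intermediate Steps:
T(m, n) = m*(5 + n) (T(m, n) = m*(n + 5) = m*(5 + n))
-83*(T(3, 6) + 43) = -83*(3*(5 + 6) + 43) = -83*(3*11 + 43) = -83*(33 + 43) = -83*76 = -6308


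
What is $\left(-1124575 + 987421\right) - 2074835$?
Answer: $-2211989$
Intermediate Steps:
$\left(-1124575 + 987421\right) - 2074835 = -137154 - 2074835 = -2211989$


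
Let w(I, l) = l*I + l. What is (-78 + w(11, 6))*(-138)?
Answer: 828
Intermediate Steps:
w(I, l) = l + I*l (w(I, l) = I*l + l = l + I*l)
(-78 + w(11, 6))*(-138) = (-78 + 6*(1 + 11))*(-138) = (-78 + 6*12)*(-138) = (-78 + 72)*(-138) = -6*(-138) = 828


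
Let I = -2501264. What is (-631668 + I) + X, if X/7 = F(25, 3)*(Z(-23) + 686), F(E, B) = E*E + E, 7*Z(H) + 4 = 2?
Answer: -12932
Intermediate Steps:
Z(H) = -2/7 (Z(H) = -4/7 + (1/7)*2 = -4/7 + 2/7 = -2/7)
F(E, B) = E + E**2 (F(E, B) = E**2 + E = E + E**2)
X = 3120000 (X = 7*((25*(1 + 25))*(-2/7 + 686)) = 7*((25*26)*(4800/7)) = 7*(650*(4800/7)) = 7*(3120000/7) = 3120000)
(-631668 + I) + X = (-631668 - 2501264) + 3120000 = -3132932 + 3120000 = -12932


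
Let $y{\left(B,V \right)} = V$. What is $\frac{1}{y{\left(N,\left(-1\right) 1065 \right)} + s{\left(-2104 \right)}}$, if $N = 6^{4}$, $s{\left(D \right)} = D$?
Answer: $- \frac{1}{3169} \approx -0.00031556$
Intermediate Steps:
$N = 1296$
$\frac{1}{y{\left(N,\left(-1\right) 1065 \right)} + s{\left(-2104 \right)}} = \frac{1}{\left(-1\right) 1065 - 2104} = \frac{1}{-1065 - 2104} = \frac{1}{-3169} = - \frac{1}{3169}$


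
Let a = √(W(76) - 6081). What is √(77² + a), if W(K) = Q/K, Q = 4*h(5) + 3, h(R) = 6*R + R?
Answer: √(8561476 + 38*I*√8778247)/38 ≈ 77.002 + 0.50628*I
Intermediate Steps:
h(R) = 7*R
Q = 143 (Q = 4*(7*5) + 3 = 4*35 + 3 = 140 + 3 = 143)
W(K) = 143/K
a = I*√8778247/38 (a = √(143/76 - 6081) = √(-462013/76) = I*√8778247/38 ≈ 77.969*I)
√(77² + a) = √(77² + I*√8778247/38) = √(5929 + I*√8778247/38)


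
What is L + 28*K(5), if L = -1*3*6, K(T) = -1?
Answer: -46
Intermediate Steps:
L = -18 (L = -3*6 = -18)
L + 28*K(5) = -18 + 28*(-1) = -18 - 28 = -46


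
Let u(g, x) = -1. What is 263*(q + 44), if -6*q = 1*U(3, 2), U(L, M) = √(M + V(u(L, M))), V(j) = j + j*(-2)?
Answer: 11572 - 263*√3/6 ≈ 11496.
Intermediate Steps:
V(j) = -j (V(j) = j - 2*j = -j)
U(L, M) = √(1 + M) (U(L, M) = √(M - 1*(-1)) = √(M + 1) = √(1 + M))
q = -√3/6 (q = -√(1 + 2)/6 = -√3/6 ≈ -0.28868)
263*(q + 44) = 263*(-√3/6 + 44) = 263*(44 - √3/6) = 11572 - 263*√3/6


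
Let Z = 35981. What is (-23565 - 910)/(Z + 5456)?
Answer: -2225/3767 ≈ -0.59066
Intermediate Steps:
(-23565 - 910)/(Z + 5456) = (-23565 - 910)/(35981 + 5456) = -24475/41437 = -24475*1/41437 = -2225/3767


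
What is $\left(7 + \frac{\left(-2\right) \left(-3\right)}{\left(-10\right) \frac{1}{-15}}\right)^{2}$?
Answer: $256$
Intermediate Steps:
$\left(7 + \frac{\left(-2\right) \left(-3\right)}{\left(-10\right) \frac{1}{-15}}\right)^{2} = \left(7 + \frac{6}{\left(-10\right) \left(- \frac{1}{15}\right)}\right)^{2} = \left(7 + \frac{6}{\frac{2}{3}}\right)^{2} = \left(7 + 6 \cdot \frac{3}{2}\right)^{2} = \left(7 + 9\right)^{2} = 16^{2} = 256$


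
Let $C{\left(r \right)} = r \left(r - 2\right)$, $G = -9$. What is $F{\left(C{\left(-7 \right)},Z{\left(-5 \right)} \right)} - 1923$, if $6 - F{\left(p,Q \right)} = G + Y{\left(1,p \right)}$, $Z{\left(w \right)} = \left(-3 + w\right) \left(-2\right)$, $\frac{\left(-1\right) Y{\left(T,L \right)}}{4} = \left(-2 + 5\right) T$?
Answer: $-1896$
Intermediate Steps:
$Y{\left(T,L \right)} = - 12 T$ ($Y{\left(T,L \right)} = - 4 \left(-2 + 5\right) T = - 4 \cdot 3 T = - 12 T$)
$Z{\left(w \right)} = 6 - 2 w$
$C{\left(r \right)} = r \left(-2 + r\right)$
$F{\left(p,Q \right)} = 27$ ($F{\left(p,Q \right)} = 6 - \left(-9 - 12\right) = 6 - -21 = 6 + 21 = 27$)
$F{\left(C{\left(-7 \right)},Z{\left(-5 \right)} \right)} - 1923 = 27 - 1923 = -1896$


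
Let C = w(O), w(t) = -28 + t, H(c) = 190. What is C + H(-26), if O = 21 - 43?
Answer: 140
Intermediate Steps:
O = -22
C = -50 (C = -28 - 22 = -50)
C + H(-26) = -50 + 190 = 140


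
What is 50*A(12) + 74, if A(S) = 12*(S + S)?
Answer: 14474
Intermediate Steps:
A(S) = 24*S (A(S) = 12*(2*S) = 24*S)
50*A(12) + 74 = 50*(24*12) + 74 = 50*288 + 74 = 14400 + 74 = 14474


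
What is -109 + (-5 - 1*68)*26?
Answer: -2007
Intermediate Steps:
-109 + (-5 - 1*68)*26 = -109 + (-5 - 68)*26 = -109 - 73*26 = -109 - 1898 = -2007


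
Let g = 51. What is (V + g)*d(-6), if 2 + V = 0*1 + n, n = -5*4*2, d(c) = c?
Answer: -54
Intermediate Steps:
n = -40 (n = -20*2 = -40)
V = -42 (V = -2 + (0*1 - 40) = -2 + (0 - 40) = -2 - 40 = -42)
(V + g)*d(-6) = (-42 + 51)*(-6) = 9*(-6) = -54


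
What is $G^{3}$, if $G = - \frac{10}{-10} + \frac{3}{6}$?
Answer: $\frac{27}{8} \approx 3.375$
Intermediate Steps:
$G = \frac{3}{2}$ ($G = \left(-10\right) \left(- \frac{1}{10}\right) + 3 \cdot \frac{1}{6} = 1 + \frac{1}{2} = \frac{3}{2} \approx 1.5$)
$G^{3} = \left(\frac{3}{2}\right)^{3} = \frac{27}{8}$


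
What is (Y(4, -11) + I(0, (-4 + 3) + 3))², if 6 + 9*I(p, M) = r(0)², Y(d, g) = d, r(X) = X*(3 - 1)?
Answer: 100/9 ≈ 11.111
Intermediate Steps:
r(X) = 2*X (r(X) = X*2 = 2*X)
I(p, M) = -⅔ (I(p, M) = -⅔ + (2*0)²/9 = -⅔ + (⅑)*0² = -⅔ + (⅑)*0 = -⅔ + 0 = -⅔)
(Y(4, -11) + I(0, (-4 + 3) + 3))² = (4 - ⅔)² = (10/3)² = 100/9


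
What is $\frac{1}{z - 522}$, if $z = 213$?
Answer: $- \frac{1}{309} \approx -0.0032362$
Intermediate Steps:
$\frac{1}{z - 522} = \frac{1}{213 - 522} = \frac{1}{-309} = - \frac{1}{309}$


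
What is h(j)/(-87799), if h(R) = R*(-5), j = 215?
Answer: 1075/87799 ≈ 0.012244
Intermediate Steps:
h(R) = -5*R
h(j)/(-87799) = -5*215/(-87799) = -1075*(-1/87799) = 1075/87799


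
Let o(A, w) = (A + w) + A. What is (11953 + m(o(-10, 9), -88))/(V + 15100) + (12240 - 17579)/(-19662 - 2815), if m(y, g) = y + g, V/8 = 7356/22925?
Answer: 16106667063/15753298834 ≈ 1.0224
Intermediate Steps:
o(A, w) = w + 2*A
V = 58848/22925 (V = 8*(7356/22925) = 58848/22925 ≈ 2.5670)
m(y, g) = g + y
(11953 + m(o(-10, 9), -88))/(V + 15100) + (12240 - 17579)/(-19662 - 2815) = (11953 + (-88 + (9 + 2*(-10))))/(58848/22925 + 15100) + (12240 - 17579)/(-19662 - 2815) = (11953 + (-88 + (9 - 20)))/(346226348/22925) - 5339/(-22477) = (11953 + (-88 - 11))*(22925/346226348) - 5339*(-1/22477) = (11953 - 99)*(22925/346226348) + 281/1183 = 11854*(22925/346226348) + 281/1183 = 135876475/173113174 + 281/1183 = 16106667063/15753298834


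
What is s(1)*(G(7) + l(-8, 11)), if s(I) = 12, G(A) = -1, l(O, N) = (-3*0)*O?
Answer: -12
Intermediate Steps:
l(O, N) = 0 (l(O, N) = 0*O = 0)
s(1)*(G(7) + l(-8, 11)) = 12*(-1 + 0) = 12*(-1) = -12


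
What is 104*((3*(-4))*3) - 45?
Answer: -3789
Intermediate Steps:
104*((3*(-4))*3) - 45 = 104*(-12*3) - 45 = 104*(-36) - 45 = -3744 - 45 = -3789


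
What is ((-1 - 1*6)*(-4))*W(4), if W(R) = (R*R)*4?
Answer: 1792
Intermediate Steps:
W(R) = 4*R**2 (W(R) = R**2*4 = 4*R**2)
((-1 - 1*6)*(-4))*W(4) = ((-1 - 1*6)*(-4))*(4*4**2) = ((-1 - 6)*(-4))*(4*16) = -7*(-4)*64 = 28*64 = 1792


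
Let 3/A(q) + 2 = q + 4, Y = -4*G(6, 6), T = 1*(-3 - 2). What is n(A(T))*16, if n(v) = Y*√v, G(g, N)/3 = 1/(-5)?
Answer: 192*I/5 ≈ 38.4*I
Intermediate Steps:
G(g, N) = -⅗ (G(g, N) = 3/(-5) = 3*(-⅕) = -⅗)
T = -5 (T = 1*(-5) = -5)
Y = 12/5 (Y = -4*(-⅗) = 12/5 ≈ 2.4000)
A(q) = 3/(2 + q) (A(q) = 3/(-2 + (q + 4)) = 3/(-2 + (4 + q)) = 3/(2 + q))
n(v) = 12*√v/5
n(A(T))*16 = (12*√(3/(2 - 5))/5)*16 = (12*√(3/(-3))/5)*16 = (12*√(3*(-⅓))/5)*16 = (12*√(-1)/5)*16 = (12*I/5)*16 = 192*I/5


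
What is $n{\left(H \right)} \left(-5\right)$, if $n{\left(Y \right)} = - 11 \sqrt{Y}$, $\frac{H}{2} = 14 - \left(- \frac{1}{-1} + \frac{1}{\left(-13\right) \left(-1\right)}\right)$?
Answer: $\frac{220 \sqrt{273}}{13} \approx 279.62$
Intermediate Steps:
$H = \frac{336}{13}$ ($H = 2 \left(14 - \left(- \frac{1}{-1} + \frac{1}{\left(-13\right) \left(-1\right)}\right)\right) = 2 \left(14 - \left(\left(-1\right) \left(-1\right) - - \frac{1}{13}\right)\right) = 2 \left(14 - \left(1 + \frac{1}{13}\right)\right) = 2 \left(14 - \frac{14}{13}\right) = 2 \cdot \frac{168}{13} = \frac{336}{13} \approx 25.846$)
$n{\left(H \right)} \left(-5\right) = - 11 \sqrt{\frac{336}{13}} \left(-5\right) = - 11 \frac{4 \sqrt{273}}{13} \left(-5\right) = - \frac{44 \sqrt{273}}{13} \left(-5\right) = \frac{220 \sqrt{273}}{13}$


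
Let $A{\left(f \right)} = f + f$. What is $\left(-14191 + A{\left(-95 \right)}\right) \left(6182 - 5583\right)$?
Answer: $-8614219$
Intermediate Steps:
$A{\left(f \right)} = 2 f$
$\left(-14191 + A{\left(-95 \right)}\right) \left(6182 - 5583\right) = \left(-14191 + 2 \left(-95\right)\right) \left(6182 - 5583\right) = \left(-14191 - 190\right) 599 = \left(-14381\right) 599 = -8614219$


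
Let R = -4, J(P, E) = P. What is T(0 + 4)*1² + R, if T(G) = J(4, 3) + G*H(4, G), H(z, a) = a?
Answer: 16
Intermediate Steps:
T(G) = 4 + G² (T(G) = 4 + G*G = 4 + G²)
T(0 + 4)*1² + R = (4 + (0 + 4)²)*1² - 4 = (4 + 4²)*1 - 4 = (4 + 16)*1 - 4 = 20*1 - 4 = 20 - 4 = 16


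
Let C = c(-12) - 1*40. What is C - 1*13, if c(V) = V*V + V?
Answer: 79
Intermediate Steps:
c(V) = V + V² (c(V) = V² + V = V + V²)
C = 92 (C = -12*(1 - 12) - 1*40 = -12*(-11) - 40 = 132 - 40 = 92)
C - 1*13 = 92 - 1*13 = 92 - 13 = 79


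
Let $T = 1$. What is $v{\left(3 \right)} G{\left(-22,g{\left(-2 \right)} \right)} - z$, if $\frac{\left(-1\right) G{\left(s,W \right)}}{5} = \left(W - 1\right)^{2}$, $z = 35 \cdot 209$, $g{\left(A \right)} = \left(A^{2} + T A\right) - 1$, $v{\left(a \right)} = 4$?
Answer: $-7315$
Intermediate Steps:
$g{\left(A \right)} = -1 + A + A^{2}$ ($g{\left(A \right)} = \left(A^{2} + 1 A\right) - 1 = \left(A^{2} + A\right) - 1 = \left(A + A^{2}\right) - 1 = -1 + A + A^{2}$)
$z = 7315$
$G{\left(s,W \right)} = - 5 \left(-1 + W\right)^{2}$ ($G{\left(s,W \right)} = - 5 \left(W - 1\right)^{2} = - 5 \left(-1 + W\right)^{2}$)
$v{\left(3 \right)} G{\left(-22,g{\left(-2 \right)} \right)} - z = 4 \left(- 5 \left(-1 - \left(3 - 4\right)\right)^{2}\right) - 7315 = 4 \left(- 5 \left(-1 - -1\right)^{2}\right) - 7315 = 4 \left(- 5 \left(-1 + 1\right)^{2}\right) - 7315 = 4 \left(- 5 \cdot 0^{2}\right) - 7315 = 4 \left(\left(-5\right) 0\right) - 7315 = 4 \cdot 0 - 7315 = 0 - 7315 = -7315$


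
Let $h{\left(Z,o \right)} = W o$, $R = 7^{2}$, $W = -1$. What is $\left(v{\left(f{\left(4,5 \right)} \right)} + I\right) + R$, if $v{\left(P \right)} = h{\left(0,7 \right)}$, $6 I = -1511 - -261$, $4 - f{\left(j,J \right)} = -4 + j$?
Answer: $- \frac{499}{3} \approx -166.33$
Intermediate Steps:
$f{\left(j,J \right)} = 8 - j$ ($f{\left(j,J \right)} = 4 - \left(-4 + j\right) = 8 - j$)
$I = - \frac{625}{3}$ ($I = \frac{-1511 - -261}{6} = \frac{-1511 + 261}{6} = \frac{1}{6} \left(-1250\right) = - \frac{625}{3} \approx -208.33$)
$R = 49$
$h{\left(Z,o \right)} = - o$
$v{\left(P \right)} = -7$ ($v{\left(P \right)} = \left(-1\right) 7 = -7$)
$\left(v{\left(f{\left(4,5 \right)} \right)} + I\right) + R = \left(-7 - \frac{625}{3}\right) + 49 = - \frac{646}{3} + 49 = - \frac{499}{3}$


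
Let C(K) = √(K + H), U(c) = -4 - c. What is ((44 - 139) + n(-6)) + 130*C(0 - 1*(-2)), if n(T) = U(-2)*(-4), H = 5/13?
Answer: -87 + 10*√403 ≈ 113.75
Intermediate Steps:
H = 5/13 (H = 5*(1/13) = 5/13 ≈ 0.38462)
n(T) = 8 (n(T) = (-4 - 1*(-2))*(-4) = (-4 + 2)*(-4) = -2*(-4) = 8)
C(K) = √(5/13 + K) (C(K) = √(K + 5/13) = √(5/13 + K))
((44 - 139) + n(-6)) + 130*C(0 - 1*(-2)) = ((44 - 139) + 8) + 130*(√(65 + 169*(0 - 1*(-2)))/13) = (-95 + 8) + 130*(√(65 + 169*(0 + 2))/13) = -87 + 130*(√(65 + 169*2)/13) = -87 + 130*(√(65 + 338)/13) = -87 + 130*(√403/13) = -87 + 10*√403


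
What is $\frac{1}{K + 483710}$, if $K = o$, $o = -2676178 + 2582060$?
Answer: $\frac{1}{389592} \approx 2.5668 \cdot 10^{-6}$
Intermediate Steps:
$o = -94118$
$K = -94118$
$\frac{1}{K + 483710} = \frac{1}{-94118 + 483710} = \frac{1}{389592}$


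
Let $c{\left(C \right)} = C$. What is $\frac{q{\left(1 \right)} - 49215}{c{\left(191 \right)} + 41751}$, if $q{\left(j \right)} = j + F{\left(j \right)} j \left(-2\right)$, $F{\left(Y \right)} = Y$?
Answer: $- \frac{24608}{20971} \approx -1.1734$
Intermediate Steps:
$q{\left(j \right)} = j - 2 j^{2}$ ($q{\left(j \right)} = j + j j \left(-2\right) = j + j^{2} \left(-2\right) = j - 2 j^{2}$)
$\frac{q{\left(1 \right)} - 49215}{c{\left(191 \right)} + 41751} = \frac{1 \left(1 - 2\right) - 49215}{191 + 41751} = \frac{1 \left(1 - 2\right) - 49215}{41942} = \left(1 \left(-1\right) - 49215\right) \frac{1}{41942} = \left(-1 - 49215\right) \frac{1}{41942} = \left(-49216\right) \frac{1}{41942} = - \frac{24608}{20971}$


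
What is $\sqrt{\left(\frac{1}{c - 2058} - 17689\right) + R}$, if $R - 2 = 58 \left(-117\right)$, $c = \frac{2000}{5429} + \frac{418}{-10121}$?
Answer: $\frac{9 i \sqrt{965564790780639861442351}}{56531383022} \approx 156.44 i$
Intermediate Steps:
$c = \frac{17972678}{54946909}$ ($c = 2000 \cdot \frac{1}{5429} + 418 \left(- \frac{1}{10121}\right) = \frac{2000}{5429} - \frac{418}{10121} = \frac{17972678}{54946909} \approx 0.32709$)
$R = -6784$ ($R = 2 + 58 \left(-117\right) = 2 - 6786 = -6784$)
$\sqrt{\left(\frac{1}{c - 2058} - 17689\right) + R} = \sqrt{\left(\frac{1}{\frac{17972678}{54946909} - 2058} - 17689\right) - 6784} = \sqrt{\left(\frac{1}{- \frac{113062766044}{54946909}} - 17689\right) - 6784} = \sqrt{\left(- \frac{54946909}{113062766044} - 17689\right) - 6784} = \sqrt{- \frac{1999967323499225}{113062766044} - 6784} = \sqrt{- \frac{2766985128341721}{113062766044}} = \frac{9 i \sqrt{965564790780639861442351}}{56531383022}$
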